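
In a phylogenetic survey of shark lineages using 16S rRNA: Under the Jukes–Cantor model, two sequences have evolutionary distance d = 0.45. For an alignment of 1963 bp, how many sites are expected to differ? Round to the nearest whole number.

Invert JC69: p = (3/4)(1 − e^(−4d/3)) = 0.75 × (1 − e^(-0.6)) = 0.75 × (1 − 0.548812) = 0.338391.
Expected differing sites = pL ≈ 0.338391 × 1963 = 664.261533 ≈ 664.

664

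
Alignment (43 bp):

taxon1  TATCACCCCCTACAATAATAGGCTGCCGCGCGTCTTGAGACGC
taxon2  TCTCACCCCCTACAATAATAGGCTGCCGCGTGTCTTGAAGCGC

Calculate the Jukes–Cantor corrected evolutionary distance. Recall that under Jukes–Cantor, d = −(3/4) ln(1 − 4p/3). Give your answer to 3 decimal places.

The sequences differ at 4 of 43 sites (2, 31, 39, 40), so p = 4/43 ≈ 0.093023.
d = −(3/4) ln(1 − 4p/3) = −0.75 ln(1 − 0.124031) = −0.75 ln(0.875969)
  = −0.75 × (-0.132425) = 0.099319 substitutions/site.

0.099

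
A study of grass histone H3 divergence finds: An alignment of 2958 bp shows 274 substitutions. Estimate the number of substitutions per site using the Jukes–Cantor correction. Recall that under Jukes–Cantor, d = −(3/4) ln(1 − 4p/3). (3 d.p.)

0.099

p = 274/2958 ≈ 0.09263.
d = −(3/4) ln(1 − 4p/3) = −0.75 ln(1 − 0.123507) = −0.75 ln(0.876493)
  = −0.75 × (-0.131827) = 0.098870 substitutions/site.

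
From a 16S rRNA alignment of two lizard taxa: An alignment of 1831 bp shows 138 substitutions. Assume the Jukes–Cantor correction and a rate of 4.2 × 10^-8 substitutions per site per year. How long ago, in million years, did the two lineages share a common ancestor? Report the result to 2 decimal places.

p = 138/1831 ≈ 0.075369.
d = −(3/4) ln(1 − 4p/3) = −0.75 ln(1 − 0.100492) = −0.75 ln(0.899508)
  = −0.75 × (-0.105907) = 0.079430 substitutions/site.
Under a molecular clock d = 2μt, so t = d/(2μ) = 0.079430 / (2 × 4.2 × 10^-8) = 0.95 million years.

0.95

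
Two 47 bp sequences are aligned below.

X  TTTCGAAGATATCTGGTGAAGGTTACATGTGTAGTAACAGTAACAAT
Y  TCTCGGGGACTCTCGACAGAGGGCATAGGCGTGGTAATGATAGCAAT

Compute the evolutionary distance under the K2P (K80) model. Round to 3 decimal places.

1.063

Of 47 sites, 19 differences are transitions and 3 are transversions, so P = 19/47 ≈ 0.404255 and Q = 3/47 ≈ 0.06383.
Under the Kimura two-parameter model, d = −½ ln(1 − 2P − Q) − ¼ ln(1 − 2Q).
1 − 2P − Q = 0.12766, giving −½ ln(0.12766) = 1.029192.
1 − 2Q = 0.87234, giving −¼ ln(0.87234) = 0.034144.
d = 1.029192 + 0.034144 = 1.063336.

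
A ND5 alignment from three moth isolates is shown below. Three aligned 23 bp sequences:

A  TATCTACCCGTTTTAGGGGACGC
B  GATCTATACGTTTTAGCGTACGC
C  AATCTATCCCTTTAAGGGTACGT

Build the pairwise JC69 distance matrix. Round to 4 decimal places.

A–B: 5/23 sites differ → p ≈ 0.217391, d = −0.75 ln(1 − 0.289855) = 0.256715 ≈ 0.2567.
A–C: 6/23 sites differ → p ≈ 0.26087, d = −0.75 ln(1 − 0.347827) = 0.320584 ≈ 0.3206.
B–C: 6/23 sites differ → p ≈ 0.26087, d = −0.75 ln(1 − 0.347827) = 0.320584 ≈ 0.3206.

d(A,B) = 0.2567, d(A,C) = 0.3206, d(B,C) = 0.3206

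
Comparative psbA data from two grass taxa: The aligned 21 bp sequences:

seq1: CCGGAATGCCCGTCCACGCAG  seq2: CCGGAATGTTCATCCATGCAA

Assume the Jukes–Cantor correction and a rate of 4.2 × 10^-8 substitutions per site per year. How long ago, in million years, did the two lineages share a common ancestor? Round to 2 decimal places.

3.41

The sequences differ at 5 of 21 sites (9, 10, 12, 17, 21), so p = 5/21 ≈ 0.238095.
d = −(3/4) ln(1 − 4p/3) = −0.75 ln(1 − 0.31746) = −0.75 ln(0.68254)
  = −0.75 × (-0.381934) = 0.286451 substitutions/site.
Under a molecular clock d = 2μt, so t = d/(2μ) = 0.286451 / (2 × 4.2 × 10^-8) = 3.41 million years.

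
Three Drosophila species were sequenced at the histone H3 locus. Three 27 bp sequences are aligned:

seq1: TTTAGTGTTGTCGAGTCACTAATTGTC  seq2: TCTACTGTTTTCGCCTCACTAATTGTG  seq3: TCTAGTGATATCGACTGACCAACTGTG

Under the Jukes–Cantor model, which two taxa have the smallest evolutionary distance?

seq1–seq2: 6/27 differ, p = 0.222, d = 0.264.
seq1–seq3: 8/27 differ, p = 0.296, d = 0.377.
seq2–seq3: 7/27 differ, p = 0.259, d = 0.318.
The smallest distance is between seq1 and seq2.

seq1 and seq2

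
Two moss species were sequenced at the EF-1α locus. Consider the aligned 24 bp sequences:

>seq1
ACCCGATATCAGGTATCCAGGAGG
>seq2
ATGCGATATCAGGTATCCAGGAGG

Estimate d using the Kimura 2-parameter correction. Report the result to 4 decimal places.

Of 24 sites, 1 differences are transitions and 1 are transversions, so P = 1/24 ≈ 0.041667 and Q = 1/24 ≈ 0.041667.
Under the Kimura two-parameter model, d = −½ ln(1 − 2P − Q) − ¼ ln(1 − 2Q).
1 − 2P − Q = 0.874999, giving −½ ln(0.874999) = 0.066766.
1 − 2Q = 0.916666, giving −¼ ln(0.916666) = 0.021753.
d = 0.066766 + 0.021753 = 0.088519.

0.0885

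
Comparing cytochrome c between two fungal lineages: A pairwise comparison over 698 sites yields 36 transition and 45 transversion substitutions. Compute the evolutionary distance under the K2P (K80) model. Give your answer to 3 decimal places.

P = 36/698 ≈ 0.051576 and Q = 45/698 ≈ 0.06447.
Under the Kimura two-parameter model, d = −½ ln(1 − 2P − Q) − ¼ ln(1 − 2Q).
1 − 2P − Q = 0.832378, giving −½ ln(0.832378) = 0.091734.
1 − 2Q = 0.87106, giving −¼ ln(0.87106) = 0.034511.
d = 0.091734 + 0.034511 = 0.126245.

0.126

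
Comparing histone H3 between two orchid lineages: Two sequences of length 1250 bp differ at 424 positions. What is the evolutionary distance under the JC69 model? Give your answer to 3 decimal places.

p = 424/1250 = 0.3392.
d = −(3/4) ln(1 − 4p/3) = −0.75 ln(1 − 0.452267) = −0.75 ln(0.547733)
  = −0.75 × (-0.601967) = 0.451475 substitutions/site.

0.451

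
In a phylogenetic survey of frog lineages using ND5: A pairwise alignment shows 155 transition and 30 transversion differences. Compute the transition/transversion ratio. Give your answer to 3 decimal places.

5.167

R = 155/30 = 5.166666… ≈ 5.167 (to 3 d.p.).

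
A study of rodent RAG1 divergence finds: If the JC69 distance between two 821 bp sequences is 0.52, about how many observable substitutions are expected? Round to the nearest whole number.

308

Invert JC69: p = (3/4)(1 − e^(−4d/3)) = 0.75 × (1 − e^(-0.693333)) = 0.75 × (1 − 0.499907) = 0.375070.
Expected differing sites = pL ≈ 0.375070 × 821 = 307.93247 ≈ 308.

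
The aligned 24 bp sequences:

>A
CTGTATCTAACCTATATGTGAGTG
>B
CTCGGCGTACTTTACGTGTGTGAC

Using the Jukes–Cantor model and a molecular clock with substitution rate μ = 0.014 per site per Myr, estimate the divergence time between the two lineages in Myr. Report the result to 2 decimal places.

34.31

The sequences differ at 13 of 24 sites, so p = 13/24 ≈ 0.541667.
d = −(3/4) ln(1 − 4p/3) = −0.75 ln(1 − 0.722223) = −0.75 ln(0.277777)
  = −0.75 × (-1.280937) = 0.960703 substitutions/site.
Under a molecular clock d = 2μt, so t = d/(2μ) = 0.960703 / (2 × 0.014) = 34.31 Myr.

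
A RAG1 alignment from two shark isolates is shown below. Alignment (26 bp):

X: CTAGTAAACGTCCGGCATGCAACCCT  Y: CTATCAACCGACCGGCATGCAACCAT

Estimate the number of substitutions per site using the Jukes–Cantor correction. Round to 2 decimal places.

0.22

The sequences differ at 5 of 26 sites (4, 5, 8, 11, 25), so p = 5/26 ≈ 0.192308.
d = −(3/4) ln(1 − 4p/3) = −0.75 ln(1 − 0.256411) = −0.75 ln(0.743589)
  = −0.75 × (-0.296267) = 0.222200 substitutions/site.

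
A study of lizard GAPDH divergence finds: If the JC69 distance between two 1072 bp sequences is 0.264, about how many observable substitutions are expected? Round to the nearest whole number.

239

Invert JC69: p = (3/4)(1 − e^(−4d/3)) = 0.75 × (1 − e^(-0.352)) = 0.75 × (1 − 0.703280) = 0.222540.
Expected differing sites = pL ≈ 0.222540 × 1072 = 238.56288 ≈ 239.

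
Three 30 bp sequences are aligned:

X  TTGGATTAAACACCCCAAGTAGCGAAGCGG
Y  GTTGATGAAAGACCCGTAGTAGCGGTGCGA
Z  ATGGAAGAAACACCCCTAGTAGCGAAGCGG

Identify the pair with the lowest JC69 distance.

X and Z

X–Y: 9/30 differ, p = 0.300, d = 0.383.
X–Z: 4/30 differ, p = 0.133, d = 0.147.
Y–Z: 8/30 differ, p = 0.267, d = 0.330.
The smallest distance is between X and Z.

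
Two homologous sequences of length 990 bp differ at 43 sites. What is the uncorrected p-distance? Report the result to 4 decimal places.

p = 43/990 = 0.043434… ≈ 0.0434 (to 4 d.p.).

0.0434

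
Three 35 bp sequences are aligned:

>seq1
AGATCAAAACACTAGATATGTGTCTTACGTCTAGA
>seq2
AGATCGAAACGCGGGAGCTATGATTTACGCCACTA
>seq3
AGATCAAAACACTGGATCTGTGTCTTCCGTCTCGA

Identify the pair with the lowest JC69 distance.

seq1–seq2: 13/35 differ, p = 0.371, d = 0.513.
seq1–seq3: 4/35 differ, p = 0.114, d = 0.124.
seq2–seq3: 11/35 differ, p = 0.314, d = 0.407.
The smallest distance is between seq1 and seq3.

seq1 and seq3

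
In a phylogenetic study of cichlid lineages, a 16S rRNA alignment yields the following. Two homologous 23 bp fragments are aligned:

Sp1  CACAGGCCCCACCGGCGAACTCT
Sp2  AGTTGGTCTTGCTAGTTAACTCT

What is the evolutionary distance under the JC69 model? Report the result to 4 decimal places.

0.8922

The sequences differ at 12 of 23 sites, so p = 12/23 ≈ 0.521739.
d = −(3/4) ln(1 − 4p/3) = −0.75 ln(1 − 0.695652) = −0.75 ln(0.304348)
  = −0.75 × (-1.189583) = 0.892187 substitutions/site.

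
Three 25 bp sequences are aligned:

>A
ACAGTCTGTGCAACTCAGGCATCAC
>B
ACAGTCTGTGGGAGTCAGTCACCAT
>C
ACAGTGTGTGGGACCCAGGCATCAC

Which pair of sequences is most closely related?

A–B: 6/25 differ, p = 0.240, d = 0.289.
A–C: 4/25 differ, p = 0.160, d = 0.180.
B–C: 6/25 differ, p = 0.240, d = 0.289.
The smallest distance is between A and C.

A and C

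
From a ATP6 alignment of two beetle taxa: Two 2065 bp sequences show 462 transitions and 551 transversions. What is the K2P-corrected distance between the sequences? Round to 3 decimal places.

0.817

P = 462/2065 ≈ 0.223729 and Q = 551/2065 ≈ 0.266828.
Under the Kimura two-parameter model, d = −½ ln(1 − 2P − Q) − ¼ ln(1 − 2Q).
1 − 2P − Q = 0.285714, giving −½ ln(0.285714) = 0.626382.
1 − 2Q = 0.466344, giving −¼ ln(0.466344) = 0.190708.
d = 0.626382 + 0.190708 = 0.817090.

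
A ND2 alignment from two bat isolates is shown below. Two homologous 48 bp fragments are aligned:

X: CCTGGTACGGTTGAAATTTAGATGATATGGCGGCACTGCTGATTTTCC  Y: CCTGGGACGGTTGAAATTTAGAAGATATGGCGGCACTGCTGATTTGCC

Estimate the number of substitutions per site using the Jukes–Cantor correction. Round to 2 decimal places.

0.07

The sequences differ at 3 of 48 sites (6, 23, 46), so p = 3/48 = 0.0625.
d = −(3/4) ln(1 − 4p/3) = −0.75 ln(1 − 0.083333) = −0.75 ln(0.916667)
  = −0.75 × (-0.087011) = 0.065258 substitutions/site.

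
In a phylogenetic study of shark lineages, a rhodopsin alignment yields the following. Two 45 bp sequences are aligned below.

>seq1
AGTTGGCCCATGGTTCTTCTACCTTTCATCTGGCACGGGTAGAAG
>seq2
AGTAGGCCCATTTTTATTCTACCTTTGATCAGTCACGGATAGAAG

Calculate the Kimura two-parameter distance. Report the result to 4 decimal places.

Of 45 sites, 1 differences are transitions and 7 are transversions, so P = 1/45 ≈ 0.022222 and Q = 7/45 ≈ 0.155556.
Under the Kimura two-parameter model, d = −½ ln(1 − 2P − Q) − ¼ ln(1 − 2Q).
1 − 2P − Q = 0.8, giving −½ ln(0.8) = 0.111572.
1 − 2Q = 0.688888, giving −¼ ln(0.688888) = 0.093169.
d = 0.111572 + 0.093169 = 0.204741.

0.2047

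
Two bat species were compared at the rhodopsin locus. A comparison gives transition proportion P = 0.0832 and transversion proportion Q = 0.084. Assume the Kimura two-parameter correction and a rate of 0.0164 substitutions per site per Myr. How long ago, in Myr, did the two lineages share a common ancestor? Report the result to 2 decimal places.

5.80

Under the Kimura two-parameter model, d = −½ ln(1 − 2P − Q) − ¼ ln(1 − 2Q).
1 − 2P − Q = 0.7496, giving −½ ln(0.7496) = 0.144108.
1 − 2Q = 0.832, giving −¼ ln(0.832) = 0.045981.
d = 0.144108 + 0.045981 = 0.190089.
Under a molecular clock d = 2μt, so t = d/(2μ) = 0.190089 / (2 × 0.0164) = 5.80 Myr.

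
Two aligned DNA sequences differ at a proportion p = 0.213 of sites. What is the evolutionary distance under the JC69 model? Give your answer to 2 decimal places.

0.25

d = −(3/4) ln(1 − 4p/3) = −0.75 ln(1 − 0.284) = −0.75 ln(0.716)
  = −0.75 × (-0.334075) = 0.250556 substitutions/site.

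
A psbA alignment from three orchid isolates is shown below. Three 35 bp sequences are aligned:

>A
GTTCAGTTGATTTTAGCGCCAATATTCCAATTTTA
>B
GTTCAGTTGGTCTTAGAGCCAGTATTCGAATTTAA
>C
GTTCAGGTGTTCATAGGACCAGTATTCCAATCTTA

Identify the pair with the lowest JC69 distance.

A and B

A–B: 6/35 differ, p = 0.171, d = 0.195.
A–C: 8/35 differ, p = 0.229, d = 0.273.
B–C: 8/35 differ, p = 0.229, d = 0.273.
The smallest distance is between A and B.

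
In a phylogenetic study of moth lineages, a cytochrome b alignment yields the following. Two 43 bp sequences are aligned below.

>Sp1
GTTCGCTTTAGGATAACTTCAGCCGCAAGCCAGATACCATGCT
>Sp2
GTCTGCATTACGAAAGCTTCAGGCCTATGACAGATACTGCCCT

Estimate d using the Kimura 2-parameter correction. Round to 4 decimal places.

Of 43 sites, 7 differences are transitions and 8 are transversions, so P = 7/43 ≈ 0.162791 and Q = 8/43 ≈ 0.186047.
Under the Kimura two-parameter model, d = −½ ln(1 − 2P − Q) − ¼ ln(1 − 2Q).
1 − 2P − Q = 0.488371, giving −½ ln(0.488371) = 0.358340.
1 − 2Q = 0.627906, giving −¼ ln(0.627906) = 0.116341.
d = 0.358340 + 0.116341 = 0.474681.

0.4747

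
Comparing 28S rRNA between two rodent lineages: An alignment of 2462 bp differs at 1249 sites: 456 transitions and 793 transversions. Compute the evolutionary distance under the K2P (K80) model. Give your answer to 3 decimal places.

0.848

P = 456/2462 ≈ 0.185215 and Q = 793/2462 ≈ 0.322096.
Under the Kimura two-parameter model, d = −½ ln(1 − 2P − Q) − ¼ ln(1 − 2Q).
1 − 2P − Q = 0.307474, giving −½ ln(0.307474) = 0.589682.
1 − 2Q = 0.355808, giving −¼ ln(0.355808) = 0.258341.
d = 0.589682 + 0.258341 = 0.848023.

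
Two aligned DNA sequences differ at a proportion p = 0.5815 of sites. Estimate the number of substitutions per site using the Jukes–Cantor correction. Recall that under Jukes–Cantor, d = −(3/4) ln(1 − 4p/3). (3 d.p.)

d = −(3/4) ln(1 − 4p/3) = −0.75 ln(1 − 0.775333) = −0.75 ln(0.224667)
  = −0.75 × (-1.493136) = 1.119852 substitutions/site.

1.120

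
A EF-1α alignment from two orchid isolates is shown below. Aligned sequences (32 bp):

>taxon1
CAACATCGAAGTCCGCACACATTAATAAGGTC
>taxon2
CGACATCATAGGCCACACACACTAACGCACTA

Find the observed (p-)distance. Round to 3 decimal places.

0.375

The sequences differ at 12 of 32 positions.
p = 12/32 = 0.375.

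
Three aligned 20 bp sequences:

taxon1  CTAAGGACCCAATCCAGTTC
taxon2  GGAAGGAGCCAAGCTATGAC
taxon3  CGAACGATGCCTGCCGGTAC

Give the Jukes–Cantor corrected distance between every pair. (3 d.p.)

d(taxon1,taxon2) = 0.572, d(taxon1,taxon3) = 0.687, d(taxon2,taxon3) = 0.824

taxon1–taxon2: 8/20 sites differ → p = 0.4, d = −0.75 ln(1 − 0.533333) = 0.571605 ≈ 0.572.
taxon1–taxon3: 9/20 sites differ → p = 0.45, d = −0.75 ln(1 − 0.6) = 0.687218 ≈ 0.687.
taxon2–taxon3: 10/20 sites differ → p = 0.5, d = −0.75 ln(1 − 0.666667) = 0.823960 ≈ 0.824.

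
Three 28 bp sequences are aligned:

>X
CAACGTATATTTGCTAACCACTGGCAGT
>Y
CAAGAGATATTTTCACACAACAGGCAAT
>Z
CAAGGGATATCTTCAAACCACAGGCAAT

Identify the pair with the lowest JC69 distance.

Y and Z

X–Y: 9/28 differ, p = 0.321, d = 0.420.
X–Z: 7/28 differ, p = 0.250, d = 0.304.
Y–Z: 4/28 differ, p = 0.143, d = 0.158.
The smallest distance is between Y and Z.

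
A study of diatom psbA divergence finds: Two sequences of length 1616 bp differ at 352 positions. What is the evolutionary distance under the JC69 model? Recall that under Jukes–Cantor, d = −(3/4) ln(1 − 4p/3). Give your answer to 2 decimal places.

0.26

p = 352/1616 ≈ 0.217822.
d = −(3/4) ln(1 − 4p/3) = −0.75 ln(1 − 0.290429) = −0.75 ln(0.709571)
  = −0.75 × (-0.343095) = 0.257321 substitutions/site.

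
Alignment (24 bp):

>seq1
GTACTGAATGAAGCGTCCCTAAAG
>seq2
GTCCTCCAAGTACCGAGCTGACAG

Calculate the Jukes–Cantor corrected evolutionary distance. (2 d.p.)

The sequences differ at 11 of 24 sites, so p = 11/24 ≈ 0.458333.
d = −(3/4) ln(1 − 4p/3) = −0.75 ln(1 − 0.611111) = −0.75 ln(0.388889)
  = −0.75 × (-0.944461) = 0.708346 substitutions/site.

0.71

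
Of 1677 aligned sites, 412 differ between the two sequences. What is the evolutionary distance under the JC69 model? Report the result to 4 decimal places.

p = 412/1677 ≈ 0.245677.
d = −(3/4) ln(1 − 4p/3) = −0.75 ln(1 − 0.327569) = −0.75 ln(0.672431)
  = −0.75 × (-0.396856) = 0.297642 substitutions/site.

0.2976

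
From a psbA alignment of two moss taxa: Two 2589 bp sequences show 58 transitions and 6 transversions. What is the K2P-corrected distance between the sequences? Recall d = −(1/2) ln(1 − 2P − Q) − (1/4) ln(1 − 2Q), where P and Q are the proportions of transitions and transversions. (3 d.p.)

P = 58/2589 ≈ 0.022402 and Q = 6/2589 ≈ 0.002317.
Under the Kimura two-parameter model, d = −½ ln(1 − 2P − Q) − ¼ ln(1 − 2Q).
1 − 2P − Q = 0.952879, giving −½ ln(0.952879) = 0.024134.
1 − 2Q = 0.995366, giving −¼ ln(0.995366) = 0.001161.
d = 0.024134 + 0.001161 = 0.025295.

0.025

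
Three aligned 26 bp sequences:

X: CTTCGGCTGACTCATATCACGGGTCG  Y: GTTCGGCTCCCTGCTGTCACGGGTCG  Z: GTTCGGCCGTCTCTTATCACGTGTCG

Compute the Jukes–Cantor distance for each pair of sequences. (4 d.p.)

d(X,Y) = 0.2758, d(X,Z) = 0.2222, d(Y,Z) = 0.3335

X–Y: 6/26 sites differ → p ≈ 0.230769, d = −0.75 ln(1 − 0.307692) = 0.275793 ≈ 0.2758.
X–Z: 5/26 sites differ → p ≈ 0.192308, d = −0.75 ln(1 − 0.256411) = 0.222200 ≈ 0.2222.
Y–Z: 7/26 sites differ → p ≈ 0.269231, d = −0.75 ln(1 − 0.358975) = 0.333515 ≈ 0.3335.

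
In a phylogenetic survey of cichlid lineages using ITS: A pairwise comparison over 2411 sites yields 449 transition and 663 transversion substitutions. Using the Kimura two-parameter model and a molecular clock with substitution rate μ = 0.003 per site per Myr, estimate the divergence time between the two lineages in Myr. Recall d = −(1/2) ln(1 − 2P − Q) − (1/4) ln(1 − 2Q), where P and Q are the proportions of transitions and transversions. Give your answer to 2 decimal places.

P = 449/2411 ≈ 0.18623 and Q = 663/2411 ≈ 0.27499.
Under the Kimura two-parameter model, d = −½ ln(1 − 2P − Q) − ¼ ln(1 − 2Q).
1 − 2P − Q = 0.35255, giving −½ ln(0.35255) = 0.521281.
1 − 2Q = 0.45002, giving −¼ ln(0.45002) = 0.199616.
d = 0.521281 + 0.199616 = 0.720897.
Under a molecular clock d = 2μt, so t = d/(2μ) = 0.720897 / (2 × 0.003) = 120.15 Myr.

120.15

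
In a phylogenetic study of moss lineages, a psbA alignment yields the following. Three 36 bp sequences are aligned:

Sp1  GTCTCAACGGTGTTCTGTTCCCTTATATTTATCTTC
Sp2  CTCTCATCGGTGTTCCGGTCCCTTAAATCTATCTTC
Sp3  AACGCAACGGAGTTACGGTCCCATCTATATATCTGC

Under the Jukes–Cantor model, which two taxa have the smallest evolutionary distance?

Sp1–Sp2: 6/36 differ, p = 0.167, d = 0.188.
Sp1–Sp3: 11/36 differ, p = 0.306, d = 0.392.
Sp2–Sp3: 11/36 differ, p = 0.306, d = 0.392.
The smallest distance is between Sp1 and Sp2.

Sp1 and Sp2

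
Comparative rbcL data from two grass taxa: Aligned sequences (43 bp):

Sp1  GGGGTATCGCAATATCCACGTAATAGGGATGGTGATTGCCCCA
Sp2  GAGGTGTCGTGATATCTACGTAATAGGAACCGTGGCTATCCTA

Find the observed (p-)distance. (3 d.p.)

0.302

The sequences differ at 13 of 43 positions.
p = 13/43 = 0.302325… ≈ 0.302 (to 3 d.p.).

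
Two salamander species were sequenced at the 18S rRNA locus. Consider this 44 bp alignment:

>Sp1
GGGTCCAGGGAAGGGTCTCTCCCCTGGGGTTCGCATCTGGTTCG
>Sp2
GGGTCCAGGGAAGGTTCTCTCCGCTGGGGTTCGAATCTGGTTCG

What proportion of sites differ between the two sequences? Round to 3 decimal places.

The sequences differ at 3 of 44 positions (sites 15, 23, 34).
p = 3/44 = 0.068181… ≈ 0.068 (to 3 d.p.).

0.068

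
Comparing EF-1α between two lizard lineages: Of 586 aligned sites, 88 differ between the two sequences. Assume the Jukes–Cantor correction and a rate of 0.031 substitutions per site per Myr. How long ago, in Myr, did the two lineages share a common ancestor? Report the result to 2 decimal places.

2.70

p = 88/586 ≈ 0.150171.
d = −(3/4) ln(1 − 4p/3) = −0.75 ln(1 − 0.200228) = −0.75 ln(0.799772)
  = −0.75 × (-0.223429) = 0.167572 substitutions/site.
Under a molecular clock d = 2μt, so t = d/(2μ) = 0.167572 / (2 × 0.031) = 2.70 Myr.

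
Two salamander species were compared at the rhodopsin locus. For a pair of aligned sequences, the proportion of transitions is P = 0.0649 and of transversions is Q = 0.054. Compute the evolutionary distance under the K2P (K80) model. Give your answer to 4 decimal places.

0.1301

Under the Kimura two-parameter model, d = −½ ln(1 − 2P − Q) − ¼ ln(1 − 2Q).
1 − 2P − Q = 0.8162, giving −½ ln(0.8162) = 0.101548.
1 − 2Q = 0.892, giving −¼ ln(0.892) = 0.028572.
d = 0.101548 + 0.028572 = 0.130120.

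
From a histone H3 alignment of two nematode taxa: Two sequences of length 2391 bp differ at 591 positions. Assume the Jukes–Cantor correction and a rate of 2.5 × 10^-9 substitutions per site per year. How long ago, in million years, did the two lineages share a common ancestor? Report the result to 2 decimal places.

59.98

p = 591/2391 ≈ 0.247177.
d = −(3/4) ln(1 − 4p/3) = −0.75 ln(1 − 0.329569) = −0.75 ln(0.670431)
  = −0.75 × (-0.399834) = 0.299876 substitutions/site.
Under a molecular clock d = 2μt, so t = d/(2μ) = 0.299876 / (2 × 2.5 × 10^-9) = 59.98 million years.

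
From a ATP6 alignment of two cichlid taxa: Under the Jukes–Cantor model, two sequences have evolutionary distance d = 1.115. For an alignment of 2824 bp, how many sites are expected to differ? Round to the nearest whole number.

Invert JC69: p = (3/4)(1 − e^(−4d/3)) = 0.75 × (1 − e^(-1.486667)) = 0.75 × (1 − 0.226125) = 0.580406.
Expected differing sites = pL ≈ 0.580406 × 2824 = 1639.066544 ≈ 1639.

1639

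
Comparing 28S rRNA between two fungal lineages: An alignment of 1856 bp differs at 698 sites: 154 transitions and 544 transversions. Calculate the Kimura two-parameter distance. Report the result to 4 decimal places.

0.5278

P = 154/1856 ≈ 0.082974 and Q = 544/1856 ≈ 0.293103.
Under the Kimura two-parameter model, d = −½ ln(1 − 2P − Q) − ¼ ln(1 − 2Q).
1 − 2P − Q = 0.540949, giving −½ ln(0.540949) = 0.307215.
1 − 2Q = 0.413794, giving −¼ ln(0.413794) = 0.220597.
d = 0.307215 + 0.220597 = 0.527812.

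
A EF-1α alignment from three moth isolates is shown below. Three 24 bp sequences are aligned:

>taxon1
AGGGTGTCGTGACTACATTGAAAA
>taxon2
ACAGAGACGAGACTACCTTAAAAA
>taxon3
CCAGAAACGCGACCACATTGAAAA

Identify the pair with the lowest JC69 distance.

taxon2 and taxon3

taxon1–taxon2: 7/24 differ, p = 0.292, d = 0.369.
taxon1–taxon3: 8/24 differ, p = 0.333, d = 0.441.
taxon2–taxon3: 6/24 differ, p = 0.250, d = 0.304.
The smallest distance is between taxon2 and taxon3.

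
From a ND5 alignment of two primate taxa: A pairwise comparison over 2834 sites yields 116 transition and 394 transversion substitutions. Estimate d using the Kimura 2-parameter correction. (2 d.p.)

0.21

P = 116/2834 ≈ 0.040932 and Q = 394/2834 ≈ 0.139026.
Under the Kimura two-parameter model, d = −½ ln(1 − 2P − Q) − ¼ ln(1 − 2Q).
1 − 2P − Q = 0.77911, giving −½ ln(0.77911) = 0.124802.
1 − 2Q = 0.721948, giving −¼ ln(0.721948) = 0.081451.
d = 0.124802 + 0.081451 = 0.206253.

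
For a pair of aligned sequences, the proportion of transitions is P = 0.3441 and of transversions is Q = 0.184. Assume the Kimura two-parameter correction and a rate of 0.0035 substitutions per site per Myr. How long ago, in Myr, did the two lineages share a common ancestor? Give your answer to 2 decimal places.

163.34

Under the Kimura two-parameter model, d = −½ ln(1 − 2P − Q) − ¼ ln(1 − 2Q).
1 − 2P − Q = 0.1278, giving −½ ln(0.1278) = 1.028644.
1 − 2Q = 0.632, giving −¼ ln(0.632) = 0.114716.
d = 1.028644 + 0.114716 = 1.143360.
Under a molecular clock d = 2μt, so t = d/(2μ) = 1.143360 / (2 × 0.0035) = 163.34 Myr.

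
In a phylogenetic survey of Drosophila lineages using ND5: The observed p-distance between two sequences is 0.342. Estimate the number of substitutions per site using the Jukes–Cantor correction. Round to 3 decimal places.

d = −(3/4) ln(1 − 4p/3) = −0.75 ln(1 − 0.456) = −0.75 ln(0.544)
  = −0.75 × (-0.608806) = 0.456605 substitutions/site.

0.457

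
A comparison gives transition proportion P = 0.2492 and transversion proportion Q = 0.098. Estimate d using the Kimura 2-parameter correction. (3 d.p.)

0.508

Under the Kimura two-parameter model, d = −½ ln(1 − 2P − Q) − ¼ ln(1 − 2Q).
1 − 2P − Q = 0.4036, giving −½ ln(0.4036) = 0.453665.
1 − 2Q = 0.804, giving −¼ ln(0.804) = 0.054539.
d = 0.453665 + 0.054539 = 0.508204.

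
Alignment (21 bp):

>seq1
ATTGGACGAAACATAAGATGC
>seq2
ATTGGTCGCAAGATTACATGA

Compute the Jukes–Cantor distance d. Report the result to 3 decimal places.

0.360

The sequences differ at 6 of 21 sites (6, 9, 12, 15, 17, 21), so p = 6/21 ≈ 0.285714.
d = −(3/4) ln(1 − 4p/3) = −0.75 ln(1 − 0.380952) = −0.75 ln(0.619048)
  = −0.75 × (-0.479572) = 0.359679 substitutions/site.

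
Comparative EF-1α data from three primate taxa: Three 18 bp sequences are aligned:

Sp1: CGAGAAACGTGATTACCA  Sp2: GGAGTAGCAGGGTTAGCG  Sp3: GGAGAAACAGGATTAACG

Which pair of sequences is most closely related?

Sp2 and Sp3

Sp1–Sp2: 8/18 differ, p = 0.444, d = 0.673.
Sp1–Sp3: 5/18 differ, p = 0.278, d = 0.347.
Sp2–Sp3: 4/18 differ, p = 0.222, d = 0.264.
The smallest distance is between Sp2 and Sp3.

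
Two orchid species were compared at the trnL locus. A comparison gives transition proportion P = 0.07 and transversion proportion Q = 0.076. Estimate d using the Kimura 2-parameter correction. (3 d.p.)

0.163

Under the Kimura two-parameter model, d = −½ ln(1 − 2P − Q) − ¼ ln(1 − 2Q).
1 − 2P − Q = 0.784, giving −½ ln(0.784) = 0.121673.
1 − 2Q = 0.848, giving −¼ ln(0.848) = 0.041219.
d = 0.121673 + 0.041219 = 0.162892.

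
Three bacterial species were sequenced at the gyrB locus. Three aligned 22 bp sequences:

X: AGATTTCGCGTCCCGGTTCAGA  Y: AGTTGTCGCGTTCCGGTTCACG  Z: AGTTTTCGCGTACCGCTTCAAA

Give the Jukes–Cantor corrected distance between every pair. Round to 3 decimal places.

X–Y: 5/22 sites differ → p ≈ 0.227273, d = −0.75 ln(1 − 0.303031) = 0.270761 ≈ 0.271.
X–Z: 4/22 sites differ → p ≈ 0.181818, d = −0.75 ln(1 − 0.242424) = 0.208224 ≈ 0.208.
Y–Z: 5/22 sites differ → p ≈ 0.227273, d = −0.75 ln(1 − 0.303031) = 0.270761 ≈ 0.271.

d(X,Y) = 0.271, d(X,Z) = 0.208, d(Y,Z) = 0.271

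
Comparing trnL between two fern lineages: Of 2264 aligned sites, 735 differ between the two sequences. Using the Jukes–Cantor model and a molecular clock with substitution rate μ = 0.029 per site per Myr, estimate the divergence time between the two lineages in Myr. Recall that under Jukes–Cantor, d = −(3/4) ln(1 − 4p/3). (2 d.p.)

7.33

p = 735/2264 ≈ 0.324647.
d = −(3/4) ln(1 − 4p/3) = −0.75 ln(1 − 0.432863) = −0.75 ln(0.567137)
  = −0.75 × (-0.567154) = 0.425366 substitutions/site.
Under a molecular clock d = 2μt, so t = d/(2μ) = 0.425366 / (2 × 0.029) = 7.33 Myr.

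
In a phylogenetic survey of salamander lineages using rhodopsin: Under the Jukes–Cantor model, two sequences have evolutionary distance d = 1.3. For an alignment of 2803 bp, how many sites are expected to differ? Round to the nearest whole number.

1731

Invert JC69: p = (3/4)(1 − e^(−4d/3)) = 0.75 × (1 − e^(-1.733333)) = 0.75 × (1 − 0.176695) = 0.617479.
Expected differing sites = pL ≈ 0.617479 × 2803 = 1730.793637 ≈ 1731.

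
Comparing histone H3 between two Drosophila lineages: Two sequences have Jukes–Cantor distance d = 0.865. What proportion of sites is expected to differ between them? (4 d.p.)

p = (3/4)(1 − e^(−4d/3)) = 0.75 × (1 − e^(-1.153333)) = 0.75 × (1 − 0.315583) = 0.513313.

0.5133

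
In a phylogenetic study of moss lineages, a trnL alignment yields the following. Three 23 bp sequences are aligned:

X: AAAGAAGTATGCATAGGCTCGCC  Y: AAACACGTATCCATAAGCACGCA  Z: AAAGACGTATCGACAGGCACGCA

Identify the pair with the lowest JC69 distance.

Y and Z

X–Y: 6/23 differ, p = 0.261, d = 0.321.
X–Z: 6/23 differ, p = 0.261, d = 0.321.
Y–Z: 4/23 differ, p = 0.174, d = 0.198.
The smallest distance is between Y and Z.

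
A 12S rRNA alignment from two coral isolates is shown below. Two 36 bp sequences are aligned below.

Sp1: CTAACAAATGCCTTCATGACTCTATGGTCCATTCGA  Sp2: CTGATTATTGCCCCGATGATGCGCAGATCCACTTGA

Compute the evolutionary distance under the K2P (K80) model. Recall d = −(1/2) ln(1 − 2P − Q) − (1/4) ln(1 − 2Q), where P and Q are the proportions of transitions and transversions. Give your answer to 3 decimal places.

0.632

Of 36 sites, 8 differences are transitions and 7 are transversions, so P = 8/36 ≈ 0.222222 and Q = 7/36 ≈ 0.194444.
Under the Kimura two-parameter model, d = −½ ln(1 − 2P − Q) − ¼ ln(1 − 2Q).
1 − 2P − Q = 0.361112, giving −½ ln(0.361112) = 0.509284.
1 − 2Q = 0.611112, giving −¼ ln(0.611112) = 0.123119.
d = 0.509284 + 0.123119 = 0.632403.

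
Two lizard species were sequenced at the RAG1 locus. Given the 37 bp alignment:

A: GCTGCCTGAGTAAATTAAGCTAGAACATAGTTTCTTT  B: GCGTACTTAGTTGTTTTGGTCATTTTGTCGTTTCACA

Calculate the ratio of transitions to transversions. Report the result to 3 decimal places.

0.538

Transitions are A↔G and C↔T; transversions are all other mismatches.
Transitions: 7. Transversions: 13.
R = 7/13 = 0.538461… ≈ 0.538 (to 3 d.p.).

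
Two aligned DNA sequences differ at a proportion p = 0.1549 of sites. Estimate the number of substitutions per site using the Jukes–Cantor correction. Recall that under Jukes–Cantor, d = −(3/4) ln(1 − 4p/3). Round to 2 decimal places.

d = −(3/4) ln(1 − 4p/3) = −0.75 ln(1 − 0.206533) = −0.75 ln(0.793467)
  = −0.75 × (-0.231343) = 0.173507 substitutions/site.

0.17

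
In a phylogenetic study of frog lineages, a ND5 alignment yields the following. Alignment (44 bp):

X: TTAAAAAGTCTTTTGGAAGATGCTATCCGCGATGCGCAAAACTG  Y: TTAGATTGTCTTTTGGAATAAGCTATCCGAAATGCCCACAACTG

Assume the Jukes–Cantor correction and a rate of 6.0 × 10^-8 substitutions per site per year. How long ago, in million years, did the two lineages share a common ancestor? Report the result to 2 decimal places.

The sequences differ at 9 of 44 sites (4, 6, 7, 19, 21, 30, 31, 36, 39), so p = 9/44 ≈ 0.204545.
d = −(3/4) ln(1 − 4p/3) = −0.75 ln(1 − 0.272727) = −0.75 ln(0.727273)
  = −0.75 × (-0.318453) = 0.238840 substitutions/site.
Under a molecular clock d = 2μt, so t = d/(2μ) = 0.238840 / (2 × 6.0 × 10^-8) = 1.99 million years.

1.99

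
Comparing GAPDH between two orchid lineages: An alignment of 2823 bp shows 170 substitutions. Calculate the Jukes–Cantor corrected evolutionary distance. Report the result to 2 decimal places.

p = 170/2823 ≈ 0.06022.
d = −(3/4) ln(1 − 4p/3) = −0.75 ln(1 − 0.080293) = −0.75 ln(0.919707)
  = −0.75 × (-0.083700) = 0.062775 substitutions/site.

0.06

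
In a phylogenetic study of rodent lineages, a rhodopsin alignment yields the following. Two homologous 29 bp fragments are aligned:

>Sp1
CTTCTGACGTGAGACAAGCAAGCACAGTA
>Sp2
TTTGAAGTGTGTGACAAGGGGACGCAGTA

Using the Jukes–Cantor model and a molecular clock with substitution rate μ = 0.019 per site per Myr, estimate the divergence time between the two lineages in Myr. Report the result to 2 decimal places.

The sequences differ at 12 of 29 sites, so p = 12/29 ≈ 0.413793.
d = −(3/4) ln(1 − 4p/3) = −0.75 ln(1 − 0.551724) = −0.75 ln(0.448276)
  = −0.75 × (-0.802346) = 0.601760 substitutions/site.
Under a molecular clock d = 2μt, so t = d/(2μ) = 0.601760 / (2 × 0.019) = 15.84 Myr.

15.84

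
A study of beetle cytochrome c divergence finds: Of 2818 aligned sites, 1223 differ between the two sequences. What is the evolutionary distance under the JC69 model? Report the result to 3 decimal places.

p = 1223/2818 ≈ 0.433996.
d = −(3/4) ln(1 − 4p/3) = −0.75 ln(1 − 0.578661) = −0.75 ln(0.421339)
  = −0.75 × (-0.864318) = 0.648239 substitutions/site.

0.648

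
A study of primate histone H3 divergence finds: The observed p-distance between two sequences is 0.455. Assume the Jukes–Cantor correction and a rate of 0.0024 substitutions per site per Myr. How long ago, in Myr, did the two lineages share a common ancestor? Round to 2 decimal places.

d = −(3/4) ln(1 − 4p/3) = −0.75 ln(1 − 0.606667) = −0.75 ln(0.393333)
  = −0.75 × (-0.933099) = 0.699824 substitutions/site.
Under a molecular clock d = 2μt, so t = d/(2μ) = 0.699824 / (2 × 0.0024) = 145.80 Myr.

145.80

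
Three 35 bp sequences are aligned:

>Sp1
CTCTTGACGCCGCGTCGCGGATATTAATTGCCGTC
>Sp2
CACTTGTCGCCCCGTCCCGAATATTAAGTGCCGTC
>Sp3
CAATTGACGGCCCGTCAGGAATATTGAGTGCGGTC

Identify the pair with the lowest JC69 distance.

Sp1 and Sp2

Sp1–Sp2: 6/35 differ, p = 0.171, d = 0.195.
Sp1–Sp3: 10/35 differ, p = 0.286, d = 0.360.
Sp2–Sp3: 7/35 differ, p = 0.200, d = 0.233.
The smallest distance is between Sp1 and Sp2.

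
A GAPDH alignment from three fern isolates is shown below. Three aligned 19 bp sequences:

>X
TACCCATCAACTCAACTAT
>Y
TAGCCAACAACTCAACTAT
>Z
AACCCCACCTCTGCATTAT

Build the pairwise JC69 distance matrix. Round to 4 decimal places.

X–Y: 2/19 sites differ → p ≈ 0.105263, d = −0.75 ln(1 − 0.140351) = 0.113423 ≈ 0.1134.
X–Z: 8/19 sites differ → p ≈ 0.421053, d = −0.75 ln(1 − 0.561404) = 0.618132 ≈ 0.6181.
Y–Z: 8/19 sites differ → p ≈ 0.421053, d = −0.75 ln(1 − 0.561404) = 0.618132 ≈ 0.6181.

d(X,Y) = 0.1134, d(X,Z) = 0.6181, d(Y,Z) = 0.6181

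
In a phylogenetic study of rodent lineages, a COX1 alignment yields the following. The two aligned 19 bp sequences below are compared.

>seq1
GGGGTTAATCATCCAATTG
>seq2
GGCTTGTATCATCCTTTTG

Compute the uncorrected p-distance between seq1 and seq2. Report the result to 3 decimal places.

0.316

The sequences differ at 6 of 19 positions (sites 3, 4, 6, 7, 15, 16).
p = 6/19 = 0.315789… ≈ 0.316 (to 3 d.p.).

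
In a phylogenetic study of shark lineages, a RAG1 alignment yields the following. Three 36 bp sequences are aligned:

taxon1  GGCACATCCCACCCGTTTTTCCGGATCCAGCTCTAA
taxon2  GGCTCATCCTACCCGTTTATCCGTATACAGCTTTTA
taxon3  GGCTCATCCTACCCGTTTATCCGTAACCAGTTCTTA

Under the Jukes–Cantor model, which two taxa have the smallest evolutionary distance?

taxon2 and taxon3

taxon1–taxon2: 7/36 differ, p = 0.194, d = 0.225.
taxon1–taxon3: 7/36 differ, p = 0.194, d = 0.225.
taxon2–taxon3: 4/36 differ, p = 0.111, d = 0.120.
The smallest distance is between taxon2 and taxon3.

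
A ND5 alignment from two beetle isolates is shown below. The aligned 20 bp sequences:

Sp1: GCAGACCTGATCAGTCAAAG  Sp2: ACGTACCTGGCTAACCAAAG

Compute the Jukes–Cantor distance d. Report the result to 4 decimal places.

0.5716

The sequences differ at 8 of 20 sites (1, 3, 4, 10, 11, 12, 14, 15), so p = 8/20 = 0.4.
d = −(3/4) ln(1 − 4p/3) = −0.75 ln(1 − 0.533333) = −0.75 ln(0.466667)
  = −0.75 × (-0.762139) = 0.571604 substitutions/site.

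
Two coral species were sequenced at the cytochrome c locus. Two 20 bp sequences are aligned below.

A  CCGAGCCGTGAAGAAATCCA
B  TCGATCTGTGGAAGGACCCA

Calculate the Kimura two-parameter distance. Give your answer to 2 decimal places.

0.72

Of 20 sites, 7 differences are transitions and 1 are transversions, so P = 7/20 = 0.35 and Q = 1/20 = 0.05.
Under the Kimura two-parameter model, d = −½ ln(1 − 2P − Q) − ¼ ln(1 − 2Q).
1 − 2P − Q = 0.25, giving −½ ln(0.25) = 0.693147.
1 − 2Q = 0.9, giving −¼ ln(0.9) = 0.026340.
d = 0.693147 + 0.026340 = 0.719487.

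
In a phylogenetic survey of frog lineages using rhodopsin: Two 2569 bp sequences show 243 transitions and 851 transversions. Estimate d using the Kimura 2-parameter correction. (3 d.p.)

0.639

P = 243/2569 ≈ 0.094589 and Q = 851/2569 ≈ 0.331257.
Under the Kimura two-parameter model, d = −½ ln(1 − 2P − Q) − ¼ ln(1 − 2Q).
1 − 2P − Q = 0.479565, giving −½ ln(0.479565) = 0.367438.
1 − 2Q = 0.337486, giving −¼ ln(0.337486) = 0.271558.
d = 0.367438 + 0.271558 = 0.638996.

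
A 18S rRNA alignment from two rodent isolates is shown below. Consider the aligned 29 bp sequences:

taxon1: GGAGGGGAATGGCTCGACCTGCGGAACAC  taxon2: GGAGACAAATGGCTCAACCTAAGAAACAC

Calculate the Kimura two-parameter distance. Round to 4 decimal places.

0.3041

Of 29 sites, 5 differences are transitions and 2 are transversions, so P = 5/29 ≈ 0.172414 and Q = 2/29 ≈ 0.068966.
Under the Kimura two-parameter model, d = −½ ln(1 − 2P − Q) − ¼ ln(1 − 2Q).
1 − 2P − Q = 0.586206, giving −½ ln(0.586206) = 0.267042.
1 − 2Q = 0.862068, giving −¼ ln(0.862068) = 0.037105.
d = 0.267042 + 0.037105 = 0.304147.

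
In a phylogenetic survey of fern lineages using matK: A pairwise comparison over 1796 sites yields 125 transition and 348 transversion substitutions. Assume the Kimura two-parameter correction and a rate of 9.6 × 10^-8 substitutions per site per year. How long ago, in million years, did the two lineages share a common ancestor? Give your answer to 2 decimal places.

P = 125/1796 ≈ 0.069599 and Q = 348/1796 ≈ 0.193764.
Under the Kimura two-parameter model, d = −½ ln(1 − 2P − Q) − ¼ ln(1 − 2Q).
1 − 2P − Q = 0.667038, giving −½ ln(0.667038) = 0.202454.
1 − 2Q = 0.612472, giving −¼ ln(0.612472) = 0.122563.
d = 0.202454 + 0.122563 = 0.325017.
Under a molecular clock d = 2μt, so t = d/(2μ) = 0.325017 / (2 × 9.6 × 10^-8) = 1.69 million years.

1.69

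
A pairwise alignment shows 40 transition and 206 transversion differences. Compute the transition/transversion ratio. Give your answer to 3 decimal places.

0.194

R = 40/206 = 0.194174… ≈ 0.194 (to 3 d.p.).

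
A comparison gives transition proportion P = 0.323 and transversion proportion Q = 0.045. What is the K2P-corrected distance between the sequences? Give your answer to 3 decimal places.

Under the Kimura two-parameter model, d = −½ ln(1 − 2P − Q) − ¼ ln(1 − 2Q).
1 − 2P − Q = 0.309, giving −½ ln(0.309) = 0.587207.
1 − 2Q = 0.91, giving −¼ ln(0.91) = 0.023578.
d = 0.587207 + 0.023578 = 0.610785.

0.611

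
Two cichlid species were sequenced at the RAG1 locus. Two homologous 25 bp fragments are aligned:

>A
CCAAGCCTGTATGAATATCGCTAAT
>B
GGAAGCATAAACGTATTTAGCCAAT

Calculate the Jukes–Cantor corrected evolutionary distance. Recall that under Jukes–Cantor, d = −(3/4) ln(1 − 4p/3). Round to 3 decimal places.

The sequences differ at 10 of 25 sites (1, 2, 7, 9, 10, 12, 14, 17, 19, 22), so p = 10/25 = 0.4.
d = −(3/4) ln(1 − 4p/3) = −0.75 ln(1 − 0.533333) = −0.75 ln(0.466667)
  = −0.75 × (-0.762139) = 0.571604 substitutions/site.

0.572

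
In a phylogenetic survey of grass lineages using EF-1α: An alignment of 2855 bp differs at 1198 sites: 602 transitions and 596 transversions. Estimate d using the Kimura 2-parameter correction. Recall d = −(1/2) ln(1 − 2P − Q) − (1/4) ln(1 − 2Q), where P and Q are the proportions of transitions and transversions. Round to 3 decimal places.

0.633

P = 602/2855 ≈ 0.210858 and Q = 596/2855 ≈ 0.208757.
Under the Kimura two-parameter model, d = −½ ln(1 − 2P − Q) − ¼ ln(1 − 2Q).
1 − 2P − Q = 0.369527, giving −½ ln(0.369527) = 0.497766.
1 − 2Q = 0.582486, giving −¼ ln(0.582486) = 0.135113.
d = 0.497766 + 0.135113 = 0.632879.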